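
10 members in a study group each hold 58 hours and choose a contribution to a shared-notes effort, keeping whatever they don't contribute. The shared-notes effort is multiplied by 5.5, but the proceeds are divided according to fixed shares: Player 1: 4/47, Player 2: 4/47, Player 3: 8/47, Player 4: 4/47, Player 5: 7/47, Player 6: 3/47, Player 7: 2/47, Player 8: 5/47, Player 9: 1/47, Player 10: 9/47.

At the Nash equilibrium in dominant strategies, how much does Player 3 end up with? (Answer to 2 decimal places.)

112.30 hours

For player j, contributing a unit is worthwhile iff 5.5 × (j's share) ≥ 1, i.e. iff j's share is at least 0.1818.
Player 10 alone (share 9/47) is above the threshold, contributing 58; the remaining 9 contribute 0. Total contributed: 58.
Player 3 keeps 58 and receives 5.5 × 58 × 8/47 = 54.30 from the shared-notes effort, for a payoff of 112.30.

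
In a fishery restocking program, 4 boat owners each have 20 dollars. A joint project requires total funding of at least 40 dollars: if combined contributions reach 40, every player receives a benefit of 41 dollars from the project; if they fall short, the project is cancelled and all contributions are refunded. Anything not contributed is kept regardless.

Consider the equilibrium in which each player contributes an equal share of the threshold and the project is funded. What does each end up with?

51 dollars

Equal share of the threshold: 40/4 = 10.
At this profile no one gains by cutting their contribution: any cut drops the total below 40, the project is cancelled, contributions are refunded, and the deviator ends with 20, which is less than 20 − 10 + 41 = 51. Contributing more than 10 just wastes the excess. So contributing exactly 10 is a best response.
Each player's payoff: 20 − 10 + 41 = 51.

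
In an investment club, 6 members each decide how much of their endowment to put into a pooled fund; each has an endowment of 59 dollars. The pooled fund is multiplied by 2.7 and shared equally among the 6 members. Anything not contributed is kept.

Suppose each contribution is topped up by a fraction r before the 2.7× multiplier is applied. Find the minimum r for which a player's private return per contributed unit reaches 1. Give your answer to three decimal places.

1.222

With matching at rate r, one contributed unit becomes (1 + r) in the pooled fund and returns 2.7 × (1 + r) / 6 to the contributor.
Setting this equal to 1: 1 + r = 6/2.7 = 2.2222.
So the minimum matching rate is r = 2.2222 − 1 = 1.222.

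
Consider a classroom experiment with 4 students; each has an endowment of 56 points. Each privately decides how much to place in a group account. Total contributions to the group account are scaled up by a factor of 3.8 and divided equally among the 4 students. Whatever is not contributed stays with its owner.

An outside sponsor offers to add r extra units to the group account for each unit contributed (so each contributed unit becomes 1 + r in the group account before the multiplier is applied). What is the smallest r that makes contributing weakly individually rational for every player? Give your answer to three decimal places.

With matching at rate r, one contributed unit becomes (1 + r) in the group account and returns 3.8 × (1 + r) / 4 to the contributor.
Setting this equal to 1: 1 + r = 4/3.8 = 1.0526.
So the minimum matching rate is r = 1.0526 − 1 = 0.053.

0.053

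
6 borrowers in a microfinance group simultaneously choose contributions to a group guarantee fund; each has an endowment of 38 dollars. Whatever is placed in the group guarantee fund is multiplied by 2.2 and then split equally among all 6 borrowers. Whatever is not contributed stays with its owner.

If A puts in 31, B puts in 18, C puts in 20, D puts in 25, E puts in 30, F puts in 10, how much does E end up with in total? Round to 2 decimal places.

Total contributed: 31 + 18 + 20 + 25 + 30 + 10 = 134.
Each receives 2.2 × 134 / 6 = 49.13 from the group guarantee fund.
E keeps 38 − 30 = 8, so E's payoff is 8 + 49.13 = 57.13.

57.13 dollars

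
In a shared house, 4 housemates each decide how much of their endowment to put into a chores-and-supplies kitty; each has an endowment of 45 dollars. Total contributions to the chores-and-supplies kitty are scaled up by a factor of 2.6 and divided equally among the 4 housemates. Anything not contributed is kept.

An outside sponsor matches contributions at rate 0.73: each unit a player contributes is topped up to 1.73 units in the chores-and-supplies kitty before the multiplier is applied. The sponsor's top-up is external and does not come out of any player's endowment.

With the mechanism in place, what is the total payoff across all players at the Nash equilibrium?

809.64 dollars

The effective private return per unit is now 2.6 × 1.73 / 4 = 1.1245 > 1, so every player's dominant strategy flips to full contribution.
So the Nash equilibrium is full contribution by all 4; the group earns 2.6 × 1.73 × 180 = 809.64.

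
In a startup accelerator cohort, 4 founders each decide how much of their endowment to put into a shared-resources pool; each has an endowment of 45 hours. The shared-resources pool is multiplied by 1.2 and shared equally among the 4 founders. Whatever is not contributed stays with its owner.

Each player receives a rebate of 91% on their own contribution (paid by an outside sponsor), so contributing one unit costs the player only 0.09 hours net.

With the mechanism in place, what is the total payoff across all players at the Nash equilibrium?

The effective private return per unit is now (1.2/4) / 0.09 = 3.3333 > 1, so every player's dominant strategy flips to full contribution.
At the Nash equilibrium everyone contributes 45. Group total payoff = 4 × (45 × 0.91 + 1.2 × 45) = 379.80.

379.80 hours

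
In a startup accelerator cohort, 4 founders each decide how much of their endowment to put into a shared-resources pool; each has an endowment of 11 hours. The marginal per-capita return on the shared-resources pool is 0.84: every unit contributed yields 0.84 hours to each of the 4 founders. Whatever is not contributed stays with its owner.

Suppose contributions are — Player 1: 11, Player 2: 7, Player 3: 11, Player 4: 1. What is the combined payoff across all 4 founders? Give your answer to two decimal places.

114.80 hours

Total contributed: 11 + 7 + 11 + 1 = 30; total kept: 4 × 11 − 30 = 14.
The shared-resources pool pays out 0.84 × 4 × 30 = 100.80 in aggregate.
Group total = 14 + 100.80 = 114.80.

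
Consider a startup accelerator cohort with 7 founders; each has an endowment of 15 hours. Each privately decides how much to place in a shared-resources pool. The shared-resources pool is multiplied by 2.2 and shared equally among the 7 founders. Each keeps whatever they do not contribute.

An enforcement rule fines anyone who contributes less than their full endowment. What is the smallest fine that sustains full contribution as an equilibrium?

Given the others contribute fully, the best deviation is to contribute 0 (any partial contribution still incurs the fine and gives up units whose private return 0.3143 is below 1).
Deviating from 15 to 0 saves 15 hours but forfeits the deviator's share of the drop in the shared-resources pool: 2.2/7 × 15 = 4.71.
So the deviation gain is 15 − 4.71 = 10.29, and the fine must be at least 10.29 hours to wipe it out.

10.29 hours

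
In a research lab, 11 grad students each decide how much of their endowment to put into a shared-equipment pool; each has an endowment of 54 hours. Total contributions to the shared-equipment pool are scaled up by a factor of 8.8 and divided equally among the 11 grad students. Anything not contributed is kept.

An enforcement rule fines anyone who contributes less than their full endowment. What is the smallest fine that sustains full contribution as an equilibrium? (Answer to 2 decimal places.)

Given the others contribute fully, the best deviation is to contribute 0 (any partial contribution still incurs the fine and gives up units whose private return 0.8000 is below 1).
Deviating from 54 to 0 saves 54 hours but forfeits the deviator's share of the drop in the shared-equipment pool: 8.8/11 × 54 = 43.20.
So the deviation gain is 54 − 43.20 = 10.80, and the fine must be at least 10.80 hours to wipe it out.

10.80 hours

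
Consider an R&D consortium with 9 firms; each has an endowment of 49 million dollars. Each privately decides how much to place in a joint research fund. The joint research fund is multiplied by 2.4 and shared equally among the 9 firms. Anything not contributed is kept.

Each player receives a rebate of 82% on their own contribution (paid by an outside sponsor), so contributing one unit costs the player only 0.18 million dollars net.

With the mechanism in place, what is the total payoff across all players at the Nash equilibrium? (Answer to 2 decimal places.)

The effective private return per unit is now (2.4/9) / 0.18 = 1.4815 > 1, so every player's dominant strategy flips to full contribution.
So the Nash equilibrium is full contribution by all 9; the group earns 9 × (49 × 0.82 + 2.4 × 49) = 1420.02.

1420.02 million dollars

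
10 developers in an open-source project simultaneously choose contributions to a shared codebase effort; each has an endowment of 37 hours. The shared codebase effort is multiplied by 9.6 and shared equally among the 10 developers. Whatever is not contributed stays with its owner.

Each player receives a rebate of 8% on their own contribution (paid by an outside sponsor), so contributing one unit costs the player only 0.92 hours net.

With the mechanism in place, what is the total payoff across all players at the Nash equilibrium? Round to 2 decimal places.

3581.60 hours

With the mechanism, a contributed unit returns (9.6/10) / 0.92 = 1.0435 per unit of net cost to the contributor — now above 1 — so contributing fully is weakly dominant for every player.
At the Nash equilibrium everyone contributes 37. Group total payoff = 10 × (37 × 0.08 + 9.6 × 37) = 3581.60.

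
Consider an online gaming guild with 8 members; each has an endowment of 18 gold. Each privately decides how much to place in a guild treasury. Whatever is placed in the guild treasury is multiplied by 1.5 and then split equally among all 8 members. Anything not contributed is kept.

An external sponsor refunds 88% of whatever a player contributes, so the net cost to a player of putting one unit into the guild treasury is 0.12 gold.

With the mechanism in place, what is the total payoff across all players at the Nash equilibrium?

342.72 gold

The effective private return per unit is now (1.5/8) / 0.12 = 1.5625 > 1, so every player's dominant strategy flips to full contribution.
So the Nash equilibrium is full contribution by all 8; the group earns 8 × (18 × 0.88 + 1.5 × 18) = 342.72.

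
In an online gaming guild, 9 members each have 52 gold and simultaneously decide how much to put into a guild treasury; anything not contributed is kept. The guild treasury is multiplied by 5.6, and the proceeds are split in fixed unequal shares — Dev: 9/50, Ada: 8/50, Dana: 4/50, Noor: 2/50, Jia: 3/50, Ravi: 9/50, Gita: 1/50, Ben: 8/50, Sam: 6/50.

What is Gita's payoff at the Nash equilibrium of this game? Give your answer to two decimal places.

63.65 gold

A player with share s gets back 5.6·s per unit contributed, so full contribution is dominant for anyone with s > 1/5.6 = 0.1786 and zero contribution is dominant for anyone below.
The shares above 0.1786 belong to Dev and Ravi, contributing 52 each; the remaining 7 contribute 0. Total contributed: 104.
Gita keeps 52 and receives 5.6 × 104 × 1/50 = 11.65 from the guild treasury, for a payoff of 63.65.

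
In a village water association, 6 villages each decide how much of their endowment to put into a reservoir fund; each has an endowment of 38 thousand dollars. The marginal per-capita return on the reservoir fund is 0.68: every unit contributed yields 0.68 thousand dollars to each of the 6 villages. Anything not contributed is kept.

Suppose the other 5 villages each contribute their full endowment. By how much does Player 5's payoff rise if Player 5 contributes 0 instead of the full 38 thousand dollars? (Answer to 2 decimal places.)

12.16 thousand dollars

Switching from a contribution of 38 to 0 lets Player 5 keep an extra 38 thousand dollars, but lowers the reservoir fund by 38, which costs Player 5 their own share of that drop: 0.68 × 38 = 25.84.
Net gain = 38 − 25.84 = 12.16. The private return per contributed unit (0.68) is below 1, so free-riding is indeed the best response regardless of what the others do.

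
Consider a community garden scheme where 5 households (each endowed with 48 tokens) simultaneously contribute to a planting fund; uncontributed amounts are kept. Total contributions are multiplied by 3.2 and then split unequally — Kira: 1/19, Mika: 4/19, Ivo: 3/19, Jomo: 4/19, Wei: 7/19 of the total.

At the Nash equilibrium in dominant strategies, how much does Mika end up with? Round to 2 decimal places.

A player with share s gets back 3.2·s per unit contributed, so full contribution is dominant for anyone with s > 1/3.2 = 0.3125 and zero contribution is dominant for anyone below.
Only Wei (7/19) clears that bar, contributing 48; the remaining 4 contribute 0. Total contributed: 48.
Mika keeps 48 and receives 3.2 × 48 × 4/19 = 32.34 from the planting fund, for a payoff of 80.34.

80.34 tokens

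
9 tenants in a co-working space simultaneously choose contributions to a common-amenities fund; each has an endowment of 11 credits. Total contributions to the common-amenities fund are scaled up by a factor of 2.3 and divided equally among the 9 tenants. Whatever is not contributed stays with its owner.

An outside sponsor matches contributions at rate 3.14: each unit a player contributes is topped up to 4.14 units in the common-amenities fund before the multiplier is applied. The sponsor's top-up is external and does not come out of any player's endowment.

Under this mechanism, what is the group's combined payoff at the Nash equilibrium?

With the mechanism, a contributed unit returns 2.3 × 4.14 / 9 = 1.0580 per unit of net cost to the contributor — now above 1 — so contributing fully is weakly dominant for every player.
At the Nash equilibrium everyone contributes 11. Group total payoff = 2.3 × 4.14 × 99 = 942.68.

942.68 credits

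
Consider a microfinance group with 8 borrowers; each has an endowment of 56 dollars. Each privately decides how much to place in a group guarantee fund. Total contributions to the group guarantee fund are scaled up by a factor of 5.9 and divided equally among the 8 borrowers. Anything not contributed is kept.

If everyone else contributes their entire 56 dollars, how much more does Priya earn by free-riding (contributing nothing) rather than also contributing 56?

14.70 dollars

Switching from a contribution of 56 to 0 lets Priya keep an extra 56 dollars, but lowers the group guarantee fund by 56, which costs Priya their own share of that drop: 5.9/8 × 56 = 41.30.
Net gain = 56 − 41.30 = 14.70. The private return per contributed unit (0.7375) is below 1, so free-riding is indeed the best response regardless of what the others do.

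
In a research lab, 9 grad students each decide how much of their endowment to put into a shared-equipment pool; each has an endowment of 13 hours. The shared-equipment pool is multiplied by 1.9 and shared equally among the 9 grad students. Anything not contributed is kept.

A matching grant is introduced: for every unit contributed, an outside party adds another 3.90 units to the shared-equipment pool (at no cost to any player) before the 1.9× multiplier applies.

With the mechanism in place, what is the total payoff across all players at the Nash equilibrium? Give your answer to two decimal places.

1089.27 hours

The effective private return per unit is now 1.9 × 4.90 / 9 = 1.0344 > 1, so every player's dominant strategy flips to full contribution.
At the Nash equilibrium everyone contributes 13. Group total payoff = 1.9 × 4.90 × 117 = 1089.27.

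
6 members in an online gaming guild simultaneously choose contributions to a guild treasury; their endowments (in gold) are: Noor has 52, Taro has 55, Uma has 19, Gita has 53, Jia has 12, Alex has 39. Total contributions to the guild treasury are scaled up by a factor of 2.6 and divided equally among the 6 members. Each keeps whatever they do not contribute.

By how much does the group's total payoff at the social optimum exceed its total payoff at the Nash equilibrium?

The private return per contributed unit is 2.6/6 = 0.4333 < 1 for every player regardless of endowment, so the Nash equilibrium is zero contribution and the group total is Σ E_j = 52 + 55 + 19 + 53 + 12 + 39 = 230.
Each contributed unit returns 2.600 to the group, so the social optimum is full contribution by everyone: group total = 2.600 × 230 = 598.00.
Efficiency loss = (2.600 − 1) × 230 = 368.00.

368.00 gold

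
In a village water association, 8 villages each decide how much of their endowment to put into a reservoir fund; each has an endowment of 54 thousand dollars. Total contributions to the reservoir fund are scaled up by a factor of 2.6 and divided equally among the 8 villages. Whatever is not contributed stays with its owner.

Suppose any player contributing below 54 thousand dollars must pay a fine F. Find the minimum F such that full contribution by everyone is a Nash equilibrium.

Given the others contribute fully, the best deviation is to contribute 0 (any partial contribution still incurs the fine and gives up units whose private return 0.3250 is below 1).
Deviating from 54 to 0 saves 54 thousand dollars but forfeits the deviator's share of the drop in the reservoir fund: 2.6/8 × 54 = 17.55.
So the deviation gain is 54 − 17.55 = 36.45, and the fine must be at least 36.45 thousand dollars to wipe it out.

36.45 thousand dollars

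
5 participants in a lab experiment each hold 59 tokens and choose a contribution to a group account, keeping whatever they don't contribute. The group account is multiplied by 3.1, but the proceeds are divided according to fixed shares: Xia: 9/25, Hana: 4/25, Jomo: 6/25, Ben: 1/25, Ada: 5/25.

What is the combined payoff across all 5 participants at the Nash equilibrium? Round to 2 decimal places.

418.90 tokens

Each unit j contributes comes back to j as 3.1 × (j's share), so j prefers to contribute only if that share exceeds 1/3.1 = 0.3226; otherwise keeping the unit dominates.
The only share above 0.3226 is Xia's 9/25, contributing 59; the remaining 4 contribute 0. Total contributed: 59.
The group account pays out 3.1 × 59 = 182.90 in total (split across the unequal shares, but the aggregate is all that matters for the group sum).
The 4 free-riders keep 59 each, adding 236. Group total = 236 + 182.90 = 418.90.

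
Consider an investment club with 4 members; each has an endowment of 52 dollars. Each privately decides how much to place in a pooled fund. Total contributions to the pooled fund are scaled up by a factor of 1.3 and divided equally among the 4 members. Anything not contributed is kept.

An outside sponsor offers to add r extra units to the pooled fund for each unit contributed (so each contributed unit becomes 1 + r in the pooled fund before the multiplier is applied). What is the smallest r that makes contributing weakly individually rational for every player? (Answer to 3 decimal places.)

With matching at rate r, one contributed unit becomes (1 + r) in the pooled fund and returns 1.3 × (1 + r) / 4 to the contributor.
Setting this equal to 1: 1 + r = 4/1.3 = 3.0769.
So the minimum matching rate is r = 3.0769 − 1 = 2.077.

2.077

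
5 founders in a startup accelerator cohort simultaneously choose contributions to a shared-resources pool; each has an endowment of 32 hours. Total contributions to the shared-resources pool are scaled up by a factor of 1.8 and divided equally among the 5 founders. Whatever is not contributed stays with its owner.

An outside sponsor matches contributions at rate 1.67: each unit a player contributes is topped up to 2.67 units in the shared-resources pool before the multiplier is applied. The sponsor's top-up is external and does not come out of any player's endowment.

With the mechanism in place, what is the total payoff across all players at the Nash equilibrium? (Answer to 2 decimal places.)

Even with the mechanism, each unit contributed returns only 1.8 × 2.67 / 5 = 0.9612 per unit of net cost, so contributing nothing is still dominant.
Everyone keeps their endowment and the group total is 5 × 32 = 160.

160.00 hours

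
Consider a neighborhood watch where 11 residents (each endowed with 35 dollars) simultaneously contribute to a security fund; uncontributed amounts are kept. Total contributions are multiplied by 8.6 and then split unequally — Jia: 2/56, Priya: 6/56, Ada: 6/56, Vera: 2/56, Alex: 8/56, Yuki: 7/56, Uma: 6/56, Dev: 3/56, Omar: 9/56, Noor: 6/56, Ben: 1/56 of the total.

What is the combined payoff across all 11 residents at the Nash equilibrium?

1183.00 dollars

Player j's private return per contributed unit is 8.6 × (j's share). Contributing is weakly dominant for j when that share is at least 1/8.6 = 0.1163, and contributing 0 is dominant otherwise.
Alex, Yuki and Omar clear that bar, contributing 35 each; the remaining 8 contribute 0. Total contributed: 105.
The security fund pays out 8.6 × 105 = 903.00 in total (split across the unequal shares, but the aggregate is all that matters for the group sum).
The 8 free-riders keep 35 each, adding 280. Group total = 280 + 903.00 = 1183.00.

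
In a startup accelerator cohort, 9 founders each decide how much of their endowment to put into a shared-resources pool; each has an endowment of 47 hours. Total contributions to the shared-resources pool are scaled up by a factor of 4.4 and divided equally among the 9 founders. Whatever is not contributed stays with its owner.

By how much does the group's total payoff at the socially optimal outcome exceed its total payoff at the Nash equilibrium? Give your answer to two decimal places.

1438.20 hours

Each contributed unit returns 4.4/9 = 0.4889 to its contributor — below 1 — so contributing 0 is dominant for every player. At the Nash equilibrium everyone keeps their 47, and the group total is 9 × 47 = 423.
Each contributed unit returns 4.400 to the group as a whole (0.4889 to each of 9 players), which exceeds 1, so the social optimum is full contribution: group total = 4.400 × 423 = 1861.20.
Efficiency loss = 1861.20 − 423 = 1438.20.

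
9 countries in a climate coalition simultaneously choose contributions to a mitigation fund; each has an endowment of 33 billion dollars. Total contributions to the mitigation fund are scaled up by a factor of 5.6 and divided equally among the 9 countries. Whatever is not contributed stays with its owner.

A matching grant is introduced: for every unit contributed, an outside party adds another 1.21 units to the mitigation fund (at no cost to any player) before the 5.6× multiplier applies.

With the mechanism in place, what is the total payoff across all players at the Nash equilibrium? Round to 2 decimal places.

3675.67 billion dollars

Under the mechanism each unit contributed yields 5.6 × 2.21 / 9 = 1.3751 back to its contributor per unit of net cost, which exceeds 1, making full contribution the dominant choice for everyone.
So the Nash equilibrium is full contribution by all 9; the group earns 5.6 × 2.21 × 297 = 3675.67.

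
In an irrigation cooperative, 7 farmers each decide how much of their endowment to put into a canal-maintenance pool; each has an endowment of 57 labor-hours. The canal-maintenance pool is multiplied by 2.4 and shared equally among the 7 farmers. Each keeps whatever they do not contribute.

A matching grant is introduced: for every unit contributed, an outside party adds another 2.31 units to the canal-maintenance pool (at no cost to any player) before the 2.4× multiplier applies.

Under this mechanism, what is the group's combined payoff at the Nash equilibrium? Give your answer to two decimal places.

3169.66 labor-hours

With the mechanism, a contributed unit returns 2.4 × 3.31 / 7 = 1.1349 per unit of net cost to the contributor — now above 1 — so contributing fully is weakly dominant for every player.
At the Nash equilibrium everyone contributes 57. Group total payoff = 2.4 × 3.31 × 399 = 3169.66.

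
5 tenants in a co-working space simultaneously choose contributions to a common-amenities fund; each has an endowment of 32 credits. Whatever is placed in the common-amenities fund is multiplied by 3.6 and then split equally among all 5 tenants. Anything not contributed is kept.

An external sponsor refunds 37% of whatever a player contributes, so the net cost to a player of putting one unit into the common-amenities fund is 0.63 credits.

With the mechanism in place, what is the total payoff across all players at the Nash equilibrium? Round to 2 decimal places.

635.20 credits

The effective private return per unit is now (3.6/5) / 0.63 = 1.1429 > 1, so every player's dominant strategy flips to full contribution.
At the Nash equilibrium everyone contributes 32. Group total payoff = 5 × (32 × 0.37 + 3.6 × 32) = 635.20.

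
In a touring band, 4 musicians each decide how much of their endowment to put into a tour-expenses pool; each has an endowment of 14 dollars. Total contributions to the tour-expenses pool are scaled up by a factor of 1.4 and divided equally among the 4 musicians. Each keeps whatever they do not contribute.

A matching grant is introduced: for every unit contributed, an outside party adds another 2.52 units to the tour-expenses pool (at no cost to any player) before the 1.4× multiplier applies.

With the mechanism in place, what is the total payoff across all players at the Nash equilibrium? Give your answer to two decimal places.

275.97 dollars

The effective private return per unit is now 1.4 × 3.52 / 4 = 1.2320 > 1, so every player's dominant strategy flips to full contribution.
So the Nash equilibrium is full contribution by all 4; the group earns 1.4 × 3.52 × 56 = 275.97.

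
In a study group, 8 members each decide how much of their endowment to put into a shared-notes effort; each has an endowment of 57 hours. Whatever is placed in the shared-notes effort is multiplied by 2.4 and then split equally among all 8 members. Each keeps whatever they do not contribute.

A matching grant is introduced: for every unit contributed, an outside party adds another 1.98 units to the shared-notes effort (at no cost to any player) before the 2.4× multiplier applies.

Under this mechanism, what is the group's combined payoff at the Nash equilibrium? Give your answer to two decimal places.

456.00 hours

The effective private return is 2.4 × 2.98 / 8 = 0.8940, which is still under 1, so the mechanism doesn't change anyone's dominant strategy: zero contribution.
At the Nash equilibrium no one contributes; group total payoff = 8 × 57 = 456.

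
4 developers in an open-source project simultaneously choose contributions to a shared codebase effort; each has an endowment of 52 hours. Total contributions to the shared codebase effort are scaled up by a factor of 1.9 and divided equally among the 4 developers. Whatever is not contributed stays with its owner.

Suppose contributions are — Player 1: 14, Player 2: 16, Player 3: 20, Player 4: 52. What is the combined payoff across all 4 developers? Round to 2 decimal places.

Total contributed: 14 + 16 + 20 + 52 = 102; total kept: 4 × 52 − 102 = 106.
The shared codebase effort pays out 1.9 × 102 = 193.80 in aggregate.
Group total = 106 + 193.80 = 299.80.

299.80 hours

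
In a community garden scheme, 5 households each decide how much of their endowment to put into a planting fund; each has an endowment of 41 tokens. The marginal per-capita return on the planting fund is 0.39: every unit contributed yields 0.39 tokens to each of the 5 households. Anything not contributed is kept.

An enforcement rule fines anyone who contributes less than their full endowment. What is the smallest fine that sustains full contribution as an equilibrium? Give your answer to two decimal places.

Given the others contribute fully, the best deviation is to contribute 0 (any partial contribution still incurs the fine and gives up units whose private return 0.39 is below 1).
Deviating from 41 to 0 saves 41 tokens but forfeits the deviator's share of the drop in the planting fund: 0.39 × 41 = 15.99.
So the deviation gain is 41 − 15.99 = 25.01, and the fine must be at least 25.01 tokens to wipe it out.

25.01 tokens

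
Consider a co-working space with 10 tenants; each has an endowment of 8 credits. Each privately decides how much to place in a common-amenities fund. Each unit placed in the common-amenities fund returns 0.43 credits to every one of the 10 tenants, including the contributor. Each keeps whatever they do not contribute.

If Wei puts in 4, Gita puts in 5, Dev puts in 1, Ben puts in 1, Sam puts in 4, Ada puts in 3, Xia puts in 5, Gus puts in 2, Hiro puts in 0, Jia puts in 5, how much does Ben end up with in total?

Total contributed: 4 + 5 + 1 + 1 + 4 + 3 + 5 + 2 + 0 + 5 = 30.
Each receives 0.43 × 30 = 12.90 from the common-amenities fund.
Ben keeps 8 − 1 = 7, so Ben's payoff is 7 + 12.90 = 19.90.

19.90 credits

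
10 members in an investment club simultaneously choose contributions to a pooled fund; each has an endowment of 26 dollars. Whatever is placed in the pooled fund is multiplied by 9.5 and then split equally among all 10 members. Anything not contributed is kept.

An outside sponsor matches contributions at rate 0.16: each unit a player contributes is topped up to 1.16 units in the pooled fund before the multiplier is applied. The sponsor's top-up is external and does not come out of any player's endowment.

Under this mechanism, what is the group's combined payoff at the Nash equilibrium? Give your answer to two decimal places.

With the mechanism, a contributed unit returns 9.5 × 1.16 / 10 = 1.1020 per unit of net cost to the contributor — now above 1 — so contributing fully is weakly dominant for every player.
So the Nash equilibrium is full contribution by all 10; the group earns 9.5 × 1.16 × 260 = 2865.20.

2865.20 dollars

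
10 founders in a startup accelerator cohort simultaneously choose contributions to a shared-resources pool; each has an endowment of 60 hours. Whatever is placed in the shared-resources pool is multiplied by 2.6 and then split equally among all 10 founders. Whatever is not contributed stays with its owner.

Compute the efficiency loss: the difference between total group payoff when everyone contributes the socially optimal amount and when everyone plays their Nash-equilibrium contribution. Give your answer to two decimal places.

Each contributed unit returns 2.6/10 = 0.2600 to its contributor — below 1 — so contributing 0 is dominant for every player. At the Nash equilibrium everyone keeps their 60, and the group total is 10 × 60 = 600.
Each contributed unit returns 2.600 to the group as a whole (0.2600 to each of 10 players), which exceeds 1, so the social optimum is full contribution: group total = 2.600 × 600 = 1560.00.
Efficiency loss = 1560.00 − 600 = 960.00.

960.00 hours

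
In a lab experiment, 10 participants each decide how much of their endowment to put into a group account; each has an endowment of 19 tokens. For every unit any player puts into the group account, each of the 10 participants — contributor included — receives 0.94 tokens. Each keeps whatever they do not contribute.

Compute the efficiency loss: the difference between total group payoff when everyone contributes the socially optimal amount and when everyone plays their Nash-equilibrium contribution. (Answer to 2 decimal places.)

1596.00 tokens

The private return per contributed unit is 0.94 < 1, so contributing 0 is dominant for every player. At the Nash equilibrium everyone keeps their 19, and the group total is 10 × 19 = 190.
Each contributed unit returns 9.400 to the group as a whole (0.94 to each of 10 players), which exceeds 1, so the social optimum is full contribution: group total = 9.400 × 190 = 1786.00.
Efficiency loss = 1786.00 − 190 = 1596.00.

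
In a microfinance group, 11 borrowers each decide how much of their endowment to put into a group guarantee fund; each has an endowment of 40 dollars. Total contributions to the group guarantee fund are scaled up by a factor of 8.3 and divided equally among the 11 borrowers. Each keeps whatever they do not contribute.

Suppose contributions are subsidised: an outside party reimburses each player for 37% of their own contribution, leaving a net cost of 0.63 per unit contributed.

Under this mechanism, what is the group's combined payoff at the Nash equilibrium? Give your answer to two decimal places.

Under the mechanism each unit contributed yields (8.3/11) / 0.63 = 1.1977 back to its contributor per unit of net cost, which exceeds 1, making full contribution the dominant choice for everyone.
So the Nash equilibrium is full contribution by all 11; the group earns 11 × (40 × 0.37 + 8.3 × 40) = 3814.80.

3814.80 dollars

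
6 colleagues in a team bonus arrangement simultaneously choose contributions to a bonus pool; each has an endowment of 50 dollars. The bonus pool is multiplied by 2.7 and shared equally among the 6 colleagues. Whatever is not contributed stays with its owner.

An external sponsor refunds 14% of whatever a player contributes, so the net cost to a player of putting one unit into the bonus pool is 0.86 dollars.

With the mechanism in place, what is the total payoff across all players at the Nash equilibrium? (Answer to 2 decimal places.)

Even with the mechanism, each unit contributed returns only (2.7/6) / 0.86 = 0.5233 per unit of net cost, so contributing nothing is still dominant.
Everyone keeps their endowment and the group total is 6 × 50 = 300.

300.00 dollars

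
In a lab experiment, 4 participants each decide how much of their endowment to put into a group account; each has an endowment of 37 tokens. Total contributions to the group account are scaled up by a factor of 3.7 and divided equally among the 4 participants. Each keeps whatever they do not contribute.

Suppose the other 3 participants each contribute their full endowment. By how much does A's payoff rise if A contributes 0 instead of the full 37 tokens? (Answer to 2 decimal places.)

2.78 tokens

Switching from a contribution of 37 to 0 lets A keep an extra 37 tokens, but lowers the group account by 37, which costs A their own share of that drop: 3.7/4 × 37 = 34.22.
Net gain = 37 − 34.22 = 2.78. The private return per contributed unit (0.9250) is below 1, so free-riding is indeed the best response regardless of what the others do.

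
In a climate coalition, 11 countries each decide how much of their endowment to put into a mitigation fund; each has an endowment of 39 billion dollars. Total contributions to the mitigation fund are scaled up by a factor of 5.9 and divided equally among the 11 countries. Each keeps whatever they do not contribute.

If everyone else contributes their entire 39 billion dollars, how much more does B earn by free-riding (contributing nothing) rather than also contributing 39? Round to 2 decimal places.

Switching from a contribution of 39 to 0 lets B keep an extra 39 billion dollars, but lowers the mitigation fund by 39, which costs B their own share of that drop: 5.9/11 × 39 = 20.92.
Net gain = 39 − 20.92 = 18.08. The private return per contributed unit (0.5364) is below 1, so free-riding is indeed the best response regardless of what the others do.

18.08 billion dollars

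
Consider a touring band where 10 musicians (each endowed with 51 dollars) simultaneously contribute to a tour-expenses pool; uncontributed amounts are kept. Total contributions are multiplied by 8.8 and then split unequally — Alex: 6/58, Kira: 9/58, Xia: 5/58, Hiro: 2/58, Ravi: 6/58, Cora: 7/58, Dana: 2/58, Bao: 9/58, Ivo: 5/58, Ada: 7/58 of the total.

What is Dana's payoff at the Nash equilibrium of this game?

Each unit j contributes comes back to j as 8.8 × (j's share), so j prefers to contribute only if that share exceeds 1/8.8 = 0.1136; otherwise keeping the unit dominates.
Kira, Cora, Bao and Ada are above the threshold, contributing 51 each; the remaining 6 contribute 0. Total contributed: 204.
Dana keeps 51 and receives 8.8 × 204 × 2/58 = 61.90 from the tour-expenses pool, for a payoff of 112.90.

112.90 dollars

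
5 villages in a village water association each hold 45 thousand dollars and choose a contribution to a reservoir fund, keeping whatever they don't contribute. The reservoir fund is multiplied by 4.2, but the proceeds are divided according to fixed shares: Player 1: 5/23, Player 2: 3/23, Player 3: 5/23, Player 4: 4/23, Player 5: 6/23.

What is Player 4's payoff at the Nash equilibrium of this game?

77.87 thousand dollars

For player j, contributing a unit is worthwhile iff 4.2 × (j's share) ≥ 1, i.e. iff j's share is at least 0.2381.
Only Player 5 (6/23) clears that bar, contributing 45; the remaining 4 contribute 0. Total contributed: 45.
Player 4 keeps 45 and receives 4.2 × 45 × 4/23 = 32.87 from the reservoir fund, for a payoff of 77.87.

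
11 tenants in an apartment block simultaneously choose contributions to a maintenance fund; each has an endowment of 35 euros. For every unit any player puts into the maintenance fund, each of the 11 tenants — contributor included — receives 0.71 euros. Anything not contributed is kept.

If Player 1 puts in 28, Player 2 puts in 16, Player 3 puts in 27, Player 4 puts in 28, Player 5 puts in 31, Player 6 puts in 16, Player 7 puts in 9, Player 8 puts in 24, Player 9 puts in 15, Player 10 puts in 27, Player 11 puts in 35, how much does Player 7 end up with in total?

Total contributed: 28 + 16 + 27 + 28 + 31 + 16 + 9 + 24 + 15 + 27 + 35 = 256.
Each receives 0.71 × 256 = 181.76 from the maintenance fund.
Player 7 keeps 35 − 9 = 26, so Player 7's payoff is 26 + 181.76 = 207.76.

207.76 euros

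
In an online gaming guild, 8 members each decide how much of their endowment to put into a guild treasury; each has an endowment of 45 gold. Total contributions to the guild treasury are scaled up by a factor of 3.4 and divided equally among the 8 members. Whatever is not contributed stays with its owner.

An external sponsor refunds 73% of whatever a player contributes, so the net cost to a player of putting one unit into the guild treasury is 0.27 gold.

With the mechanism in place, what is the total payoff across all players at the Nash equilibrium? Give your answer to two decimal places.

1486.80 gold

The effective private return per unit is now (3.4/8) / 0.27 = 1.5741 > 1, so every player's dominant strategy flips to full contribution.
At the Nash equilibrium everyone contributes 45. Group total payoff = 8 × (45 × 0.73 + 3.4 × 45) = 1486.80.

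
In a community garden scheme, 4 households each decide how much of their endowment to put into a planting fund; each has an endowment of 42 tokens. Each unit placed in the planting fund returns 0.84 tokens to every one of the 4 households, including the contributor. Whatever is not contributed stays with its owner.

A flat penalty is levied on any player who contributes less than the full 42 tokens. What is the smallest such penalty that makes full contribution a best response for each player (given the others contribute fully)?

6.72 tokens

Given the others contribute fully, the best deviation is to contribute 0 (any partial contribution still incurs the fine and gives up units whose private return 0.84 is below 1).
Deviating from 42 to 0 saves 42 tokens but forfeits the deviator's share of the drop in the planting fund: 0.84 × 42 = 35.28.
So the deviation gain is 42 − 35.28 = 6.72, and the fine must be at least 6.72 tokens to wipe it out.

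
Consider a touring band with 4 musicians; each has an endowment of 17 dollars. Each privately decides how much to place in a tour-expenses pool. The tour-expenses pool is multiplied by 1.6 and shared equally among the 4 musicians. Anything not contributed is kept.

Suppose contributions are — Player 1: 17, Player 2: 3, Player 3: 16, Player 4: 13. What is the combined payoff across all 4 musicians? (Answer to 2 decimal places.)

97.40 dollars

Total contributed: 17 + 3 + 16 + 13 = 49; total kept: 4 × 17 − 49 = 19.
The tour-expenses pool pays out 1.6 × 49 = 78.40 in aggregate.
Group total = 19 + 78.40 = 97.40.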